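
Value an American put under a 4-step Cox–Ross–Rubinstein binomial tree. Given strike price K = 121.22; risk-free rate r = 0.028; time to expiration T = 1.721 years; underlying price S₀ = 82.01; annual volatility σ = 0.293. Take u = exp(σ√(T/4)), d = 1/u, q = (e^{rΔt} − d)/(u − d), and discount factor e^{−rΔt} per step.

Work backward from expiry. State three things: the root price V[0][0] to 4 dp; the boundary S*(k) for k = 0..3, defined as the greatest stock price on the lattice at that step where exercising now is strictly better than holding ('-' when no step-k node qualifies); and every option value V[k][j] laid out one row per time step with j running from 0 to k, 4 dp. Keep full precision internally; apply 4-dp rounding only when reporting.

params: Δt=0.43025 u=1.21190 d=0.82515 q=0.48344 e^(-rΔt)=0.98803
t_4 payoffs: 83.2010 65.3815 39.2100 0.7719 0.0000
t_3: node(3,0) S=46.0752 payoff=75.1448 vs cont=73.6932 → 75.1448 [stop]  node(3,1) S=67.6706 payoff=53.5494 vs cont=52.0978 → 53.5494 [stop]  node(3,2) S=99.3879 payoff=21.8321 vs cont=20.3806 → 21.8321 [stop]  node(3,3) S=145.9709 payoff=0.0000 vs cont=0.3940 → 0.3940 [wait]  ⇒ S*(3)=99.3879
t_2: node(2,0) S=55.8385 payoff=65.3815 vs cont=63.9299 → 65.3815 [stop]  node(2,1) S=82.0100 payoff=39.2100 vs cont=37.7584 → 39.2100 [stop]  node(2,2) S=120.4481 payoff=0.7719 vs cont=11.3308 → 11.3308 [wait]  ⇒ S*(2)=82.0100
t_1: node(1,0) S=67.6706 payoff=53.5494 vs cont=52.0978 → 53.5494 [stop]  node(1,1) S=99.3879 payoff=21.8321 vs cont=25.4240 → 25.4240 [wait]  ⇒ S*(1)=67.6706
t_0: node(0,0) S=82.0100 payoff=39.2100 vs cont=39.4741 → 39.4741 [wait]  ⇒ S*(0)=-

price = 39.4741
boundary = - 67.6706 82.0100 99.3879
tree:
39.4741
53.5494 25.4240
65.3815 39.2100 11.3308
75.1448 53.5494 21.8321 0.3940
83.2010 65.3815 39.2100 0.7719 0.0000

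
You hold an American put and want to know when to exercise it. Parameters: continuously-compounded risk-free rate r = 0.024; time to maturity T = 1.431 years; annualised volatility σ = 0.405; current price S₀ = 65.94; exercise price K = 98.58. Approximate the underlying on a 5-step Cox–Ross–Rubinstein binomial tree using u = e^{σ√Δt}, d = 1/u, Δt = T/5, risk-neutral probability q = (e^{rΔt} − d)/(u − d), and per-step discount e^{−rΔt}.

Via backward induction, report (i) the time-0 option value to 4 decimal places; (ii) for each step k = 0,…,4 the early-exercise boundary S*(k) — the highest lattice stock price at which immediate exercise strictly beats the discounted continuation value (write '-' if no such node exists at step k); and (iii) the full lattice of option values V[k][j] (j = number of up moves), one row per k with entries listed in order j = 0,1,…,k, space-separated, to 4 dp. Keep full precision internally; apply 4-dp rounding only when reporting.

price = 35.5938
boundary = - - 42.7519 53.0948 65.9400
tree:
35.5938
45.5210 24.5565
55.8281 34.1895 13.6977
64.1562 45.4852 21.5366 4.7672
70.8620 55.8281 32.6400 8.9191 0.0000
76.2615 64.1562 45.4852 16.6872 0.0000 0.0000

params: Δt=0.28620 u=1.24193 d=0.80520 q=0.46183 e^(-rΔt)=0.99315
t_5 payoffs: 76.2615 64.1562 45.4852 16.6872 0.0000 0.0000
t_4: node(4,0) S=27.7180 payoff=70.8620 vs cont=70.1872 → 70.8620 [stop]  node(4,1) S=42.7519 payoff=55.8281 vs cont=55.1533 → 55.8281 [stop]  node(4,2) S=65.9400 payoff=32.6400 vs cont=31.9652 → 32.6400 [stop]  node(4,3) S=101.7050 payoff=0.0000 vs cont=8.9191 → 8.9191 [wait]  node(4,4) S=156.8684 payoff=0.0000 vs cont=0.0000 → 0.0000 [wait]  ⇒ S*(4)=65.9400
t_3: node(3,0) S=34.4238 payoff=64.1562 vs cont=63.4814 → 64.1562 [stop]  node(3,1) S=53.0948 payoff=45.4852 vs cont=44.8104 → 45.4852 [stop]  node(3,2) S=81.8928 payoff=16.6872 vs cont=21.5366 → 21.5366 [wait]  node(3,3) S=126.3103 payoff=0.0000 vs cont=4.7672 → 4.7672 [wait]  ⇒ S*(3)=53.0948
t_2: node(2,0) S=42.7519 payoff=55.8281 vs cont=55.1533 → 55.8281 [stop]  node(2,1) S=65.9400 payoff=32.6400 vs cont=34.1895 → 34.1895 [wait]  node(2,2) S=101.7050 payoff=0.0000 vs cont=13.6977 → 13.6977 [wait]  ⇒ S*(2)=42.7519
t_1: node(1,0) S=53.0948 payoff=45.4852 vs cont=45.5210 → 45.5210 [wait]  node(1,1) S=81.8928 payoff=16.6872 vs cont=24.5565 → 24.5565 [wait]  ⇒ S*(1)=-
t_0: node(0,0) S=65.9400 payoff=32.6400 vs cont=35.5938 → 35.5938 [wait]  ⇒ S*(0)=-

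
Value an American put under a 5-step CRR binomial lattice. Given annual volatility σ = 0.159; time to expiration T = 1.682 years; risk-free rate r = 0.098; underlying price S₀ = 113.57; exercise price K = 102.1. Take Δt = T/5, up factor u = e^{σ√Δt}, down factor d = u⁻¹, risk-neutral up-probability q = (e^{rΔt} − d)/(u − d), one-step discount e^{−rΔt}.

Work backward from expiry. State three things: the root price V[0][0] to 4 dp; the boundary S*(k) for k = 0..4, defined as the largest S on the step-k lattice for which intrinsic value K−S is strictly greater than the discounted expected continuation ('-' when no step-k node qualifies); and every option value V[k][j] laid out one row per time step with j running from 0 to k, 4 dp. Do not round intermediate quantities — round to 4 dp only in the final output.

params: Δt=0.33640 u=1.09661 d=0.91190 q=0.65843 e^(-rΔt)=0.96757
t_5 payoffs: 30.4839 15.9785 0.0000 0.0000 0.0000 0.0000
t_4: node(4,0) S=78.5346 payoff=23.5654 vs cont=20.2543 → 23.5654 [stop]  node(4,1) S=94.4414 payoff=7.6586 vs cont=5.2808 → 7.6586 [stop]  node(4,2) S=113.5700 payoff=0.0000 vs cont=0.0000 → 0.0000 [wait]  node(4,3) S=136.5730 payoff=0.0000 vs cont=0.0000 → 0.0000 [wait]  node(4,4) S=164.2352 payoff=0.0000 vs cont=0.0000 → 0.0000 [wait]  ⇒ S*(4)=94.4414
t_3: node(3,0) S=86.1215 payoff=15.9785 vs cont=12.6674 → 15.9785 [stop]  node(3,1) S=103.5650 payoff=0.0000 vs cont=2.5312 → 2.5312 [wait]  node(3,2) S=124.5415 payoff=0.0000 vs cont=0.0000 → 0.0000 [wait]  node(3,3) S=149.7668 payoff=0.0000 vs cont=0.0000 → 0.0000 [wait]  ⇒ S*(3)=86.1215
t_2: node(2,0) S=94.4414 payoff=7.6586 vs cont=6.8934 → 7.6586 [stop]  node(2,1) S=113.5700 payoff=0.0000 vs cont=0.8365 → 0.8365 [wait]  node(2,2) S=136.5730 payoff=0.0000 vs cont=0.0000 → 0.0000 [wait]  ⇒ S*(2)=94.4414
t_1: node(1,0) S=103.5650 payoff=0.0000 vs cont=3.0641 → 3.0641 [wait]  node(1,1) S=124.5415 payoff=0.0000 vs cont=0.2765 → 0.2765 [wait]  ⇒ S*(1)=-
t_0: node(0,0) S=113.5700 payoff=0.0000 vs cont=1.1888 → 1.1888 [wait]  ⇒ S*(0)=-

price = 1.1888
boundary = - - 94.4414 86.1215 94.4414
tree:
1.1888
3.0641 0.2765
7.6586 0.8365 0.0000
15.9785 2.5312 0.0000 0.0000
23.5654 7.6586 0.0000 0.0000 0.0000
30.4839 15.9785 0.0000 0.0000 0.0000 0.0000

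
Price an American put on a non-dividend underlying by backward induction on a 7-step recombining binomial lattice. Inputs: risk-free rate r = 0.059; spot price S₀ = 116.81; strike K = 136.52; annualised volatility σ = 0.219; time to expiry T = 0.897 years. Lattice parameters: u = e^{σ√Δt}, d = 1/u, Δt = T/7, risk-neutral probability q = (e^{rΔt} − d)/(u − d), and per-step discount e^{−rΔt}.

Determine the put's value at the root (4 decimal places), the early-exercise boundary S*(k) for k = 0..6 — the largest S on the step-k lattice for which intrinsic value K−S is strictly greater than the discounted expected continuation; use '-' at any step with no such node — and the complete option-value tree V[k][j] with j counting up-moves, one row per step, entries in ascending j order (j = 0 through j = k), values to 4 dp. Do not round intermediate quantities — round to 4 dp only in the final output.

Δt=0.12814, u=1.08155, d=0.92460, q=0.52876, disc=e^(-rΔt)=0.99247
k=7 terminal: V=max(K-S,0) → 69.0435 57.5892 44.1906 28.5176 10.1841 0.0000 0.0000 0.0000
k=6: j=0 S=72.9793 intr=63.5407 cont=62.5125 V=63.5407[EX]; j=1 S=85.3676 intr=51.1524 cont=50.1241 V=51.1524[EX]; j=2 S=99.8588 intr=36.6612 cont=35.6329 V=36.6612[EX]; j=3 S=116.8100 intr=19.7100 cont=18.6817 V=19.7100[EX]; j=4 S=136.6386 intr=0.0000 cont=4.7630 V=4.7630[hold]; j=5 S=159.8332 intr=0.0000 cont=0.0000 V=0.0000[hold]; j=6 S=186.9651 intr=0.0000 cont=0.0000 V=0.0000[hold]  S*(6)=116.8100
k=5: j=0 S=78.9308 intr=57.5892 cont=56.5610 V=57.5892[EX]; j=1 S=92.3294 intr=44.1906 cont=43.1624 V=44.1906[EX]; j=2 S=108.0024 intr=28.5176 cont=27.4894 V=28.5176[EX]; j=3 S=126.3359 intr=10.1841 cont=11.7176 V=11.7176[hold]; j=4 S=147.7816 intr=0.0000 cont=2.2276 V=2.2276[hold]; j=5 S=172.8677 intr=0.0000 cont=0.0000 V=0.0000[hold]  S*(5)=108.0024
k=4: j=0 S=85.3676 intr=51.1524 cont=50.1241 V=51.1524[EX]; j=1 S=99.8588 intr=36.6612 cont=35.6329 V=36.6612[EX]; j=2 S=116.8100 intr=19.7100 cont=19.4865 V=19.7100[EX]; j=3 S=136.6386 intr=0.0000 cont=6.6492 V=6.6492[hold]; j=4 S=159.8332 intr=0.0000 cont=1.0418 V=1.0418[hold]  S*(4)=116.8100
k=3: j=0 S=92.3294 intr=44.1906 cont=43.1624 V=44.1906[EX]; j=1 S=108.0024 intr=28.5176 cont=27.4894 V=28.5176[EX]; j=2 S=126.3359 intr=10.1841 cont=12.7075 V=12.7075[hold]; j=3 S=147.7816 intr=0.0000 cont=3.6564 V=3.6564[hold]  S*(3)=108.0024
k=2: j=0 S=99.8588 intr=36.6612 cont=35.6329 V=36.6612[EX]; j=1 S=116.8100 intr=19.7100 cont=20.0060 V=20.0060[hold]; j=2 S=136.6386 intr=0.0000 cont=7.8619 V=7.8619[hold]  S*(2)=99.8588
k=1: j=0 S=108.0024 intr=28.5176 cont=27.6447 V=28.5176[EX]; j=1 S=126.3359 intr=10.1841 cont=13.4823 V=13.4823[hold]  S*(1)=108.0024
k=0: j=0 S=116.8100 intr=19.7100 cont=20.4126 V=20.4126[hold]  S*(0)=-

price = 20.4126
boundary = - 108.0024 99.8588 108.0024 116.8100 108.0024 116.8100
tree:
20.4126
28.5176 13.4823
36.6612 20.0060 7.8619
44.1906 28.5176 12.7075 3.6564
51.1524 36.6612 19.7100 6.6492 1.0418
57.5892 44.1906 28.5176 11.7176 2.2276 0.0000
63.5407 51.1524 36.6612 19.7100 4.7630 0.0000 0.0000
69.0435 57.5892 44.1906 28.5176 10.1841 0.0000 0.0000 0.0000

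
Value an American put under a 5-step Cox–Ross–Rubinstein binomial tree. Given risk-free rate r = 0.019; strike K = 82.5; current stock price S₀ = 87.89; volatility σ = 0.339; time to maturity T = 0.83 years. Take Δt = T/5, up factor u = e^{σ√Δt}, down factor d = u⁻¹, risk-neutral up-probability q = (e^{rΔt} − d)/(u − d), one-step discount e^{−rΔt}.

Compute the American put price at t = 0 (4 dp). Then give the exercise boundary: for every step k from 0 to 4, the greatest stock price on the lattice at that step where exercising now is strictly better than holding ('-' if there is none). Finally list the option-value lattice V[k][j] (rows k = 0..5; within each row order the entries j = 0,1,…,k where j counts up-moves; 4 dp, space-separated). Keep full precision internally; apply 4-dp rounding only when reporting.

price = 7.8060
boundary = - - - 58.0746 66.6762
tree:
7.8060
11.8284 3.4461
17.3598 5.8401 0.8433
24.4254 9.7256 1.6173 0.0000
31.9173 15.8238 3.1016 0.0000 0.0000
38.4427 24.4254 5.9483 0.0000 0.0000 0.0000

params: Δt=0.16600 u=1.14811 d=0.87099 q=0.47692 e^(-rΔt)=0.99685
t_5 payoffs: 38.4427 24.4254 5.9483 0.0000 0.0000 0.0000
t_4: node(4,0) S=50.5827 payoff=31.9173 vs cont=31.6575 → 31.9173 [stop]  node(4,1) S=66.6762 payoff=15.8238 vs cont=15.5640 → 15.8238 [stop]  node(4,2) S=87.8900 payoff=0.0000 vs cont=3.1016 → 3.1016 [wait]  node(4,3) S=115.8532 payoff=0.0000 vs cont=0.0000 → 0.0000 [wait]  node(4,4) S=152.7133 payoff=0.0000 vs cont=0.0000 → 0.0000 [wait]  ⇒ S*(4)=66.6762
t_3: node(3,0) S=58.0746 payoff=24.4254 vs cont=24.1656 → 24.4254 [stop]  node(3,1) S=76.5517 payoff=5.9483 vs cont=9.7256 → 9.7256 [wait]  node(3,2) S=100.9076 payoff=0.0000 vs cont=1.6173 → 1.6173 [wait]  node(3,3) S=133.0125 payoff=0.0000 vs cont=0.0000 → 0.0000 [wait]  ⇒ S*(3)=58.0746
t_2: node(2,0) S=66.6762 payoff=15.8238 vs cont=17.3598 → 17.3598 [wait]  node(2,1) S=87.8900 payoff=0.0000 vs cont=5.8401 → 5.8401 [wait]  node(2,2) S=115.8532 payoff=0.0000 vs cont=0.8433 → 0.8433 [wait]  ⇒ S*(2)=-
t_1: node(1,0) S=76.5517 payoff=5.9483 vs cont=11.8284 → 11.8284 [wait]  node(1,1) S=100.9076 payoff=0.0000 vs cont=3.4461 → 3.4461 [wait]  ⇒ S*(1)=-
t_0: node(0,0) S=87.8900 payoff=0.0000 vs cont=7.8060 → 7.8060 [wait]  ⇒ S*(0)=-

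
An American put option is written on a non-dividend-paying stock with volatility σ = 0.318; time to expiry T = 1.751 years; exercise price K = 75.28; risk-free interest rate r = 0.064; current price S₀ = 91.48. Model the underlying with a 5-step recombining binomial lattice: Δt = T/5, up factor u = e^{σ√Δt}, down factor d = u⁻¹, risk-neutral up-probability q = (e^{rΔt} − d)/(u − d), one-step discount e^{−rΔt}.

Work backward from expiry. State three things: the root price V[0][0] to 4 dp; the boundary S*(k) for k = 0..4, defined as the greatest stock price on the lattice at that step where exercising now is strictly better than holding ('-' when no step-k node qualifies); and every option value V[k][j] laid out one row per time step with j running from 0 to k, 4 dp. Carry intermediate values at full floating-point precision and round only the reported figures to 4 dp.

price = 4.5434
boundary = - - - 52.0167 62.7871
tree:
4.5434
8.1189 1.3494
14.0633 2.8335 0.0000
23.2633 5.9497 0.0000 0.0000
32.1862 12.4929 0.0000 0.0000 0.0000
39.5784 23.2633 0.0000 0.0000 0.0000 0.0000

params: Δt=0.35020 u=1.20706 d=0.82846 q=0.51296 e^(-rΔt)=0.97784
t_5 payoffs: 39.5784 23.2633 0.0000 0.0000 0.0000 0.0000
t_4: node(4,0) S=43.0938 payoff=32.1862 vs cont=30.5177 → 32.1862 [stop]  node(4,1) S=62.7871 payoff=12.4929 vs cont=11.0790 → 12.4929 [stop]  node(4,2) S=91.4800 payoff=0.0000 vs cont=0.0000 → 0.0000 [wait]  node(4,3) S=133.2851 payoff=0.0000 vs cont=0.0000 → 0.0000 [wait]  node(4,4) S=194.1946 payoff=0.0000 vs cont=0.0000 → 0.0000 [wait]  ⇒ S*(4)=62.7871
t_3: node(3,0) S=52.0167 payoff=23.2633 vs cont=21.5948 → 23.2633 [stop]  node(3,1) S=75.7876 payoff=0.0000 vs cont=5.9497 → 5.9497 [wait]  node(3,2) S=110.4216 payoff=0.0000 vs cont=0.0000 → 0.0000 [wait]  node(3,3) S=160.8827 payoff=0.0000 vs cont=0.0000 → 0.0000 [wait]  ⇒ S*(3)=52.0167
t_2: node(2,0) S=62.7871 payoff=12.4929 vs cont=14.0633 → 14.0633 [wait]  node(2,1) S=91.4800 payoff=0.0000 vs cont=2.8335 → 2.8335 [wait]  node(2,2) S=133.2851 payoff=0.0000 vs cont=0.0000 → 0.0000 [wait]  ⇒ S*(2)=-
t_1: node(1,0) S=75.7876 payoff=0.0000 vs cont=8.1189 → 8.1189 [wait]  node(1,1) S=110.4216 payoff=0.0000 vs cont=1.3494 → 1.3494 [wait]  ⇒ S*(1)=-
t_0: node(0,0) S=91.4800 payoff=0.0000 vs cont=4.5434 → 4.5434 [wait]  ⇒ S*(0)=-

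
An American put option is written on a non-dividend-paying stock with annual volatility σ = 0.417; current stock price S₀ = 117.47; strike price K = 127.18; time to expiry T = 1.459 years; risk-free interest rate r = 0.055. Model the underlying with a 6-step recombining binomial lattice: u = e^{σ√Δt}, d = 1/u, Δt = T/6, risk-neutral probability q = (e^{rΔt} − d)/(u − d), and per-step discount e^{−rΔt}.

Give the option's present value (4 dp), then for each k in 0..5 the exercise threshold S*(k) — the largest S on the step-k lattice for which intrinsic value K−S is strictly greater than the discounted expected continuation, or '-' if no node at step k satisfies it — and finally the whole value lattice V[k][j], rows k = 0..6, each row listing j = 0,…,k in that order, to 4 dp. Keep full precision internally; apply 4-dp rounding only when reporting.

params: Δt=0.24317 u=1.22830 d=0.81413 q=0.48128 e^(-rΔt)=0.98671
t_6 payoffs: 92.9741 75.5729 49.3193 9.7100 0.0000 0.0000 0.0000
t_5: node(5,0) S=42.0151 payoff=85.1649 vs cont=83.4753 → 85.1649 [stop]  node(5,1) S=63.3890 payoff=63.7910 vs cont=62.1014 → 63.7910 [stop]  node(5,2) S=95.6363 payoff=31.5437 vs cont=29.8541 → 31.5437 [stop]  node(5,3) S=144.2884 payoff=0.0000 vs cont=4.9698 → 4.9698 [wait]  node(5,4) S=217.6907 payoff=0.0000 vs cont=0.0000 → 0.0000 [wait]  node(5,5) S=328.4343 payoff=0.0000 vs cont=0.0000 → 0.0000 [wait]  ⇒ S*(5)=95.6363
t_4: node(4,0) S=51.6071 payoff=75.5729 vs cont=73.8833 → 75.5729 [stop]  node(4,1) S=77.8607 payoff=49.3193 vs cont=47.6297 → 49.3193 [stop]  node(4,2) S=117.4700 payoff=9.7100 vs cont=18.5051 → 18.5051 [wait]  node(4,3) S=177.2293 payoff=0.0000 vs cont=2.5437 → 2.5437 [wait]  node(4,4) S=267.3894 payoff=0.0000 vs cont=0.0000 → 0.0000 [wait]  ⇒ S*(4)=77.8607
t_3: node(3,0) S=63.3890 payoff=63.7910 vs cont=62.1014 → 63.7910 [stop]  node(3,1) S=95.6363 payoff=31.5437 vs cont=34.0308 → 34.0308 [wait]  node(3,2) S=144.2884 payoff=0.0000 vs cont=10.6794 → 10.6794 [wait]  node(3,3) S=217.6907 payoff=0.0000 vs cont=1.3019 → 1.3019 [wait]  ⇒ S*(3)=63.3890
t_2: node(2,0) S=77.8607 payoff=49.3193 vs cont=48.8108 → 49.3193 [stop]  node(2,1) S=117.4700 payoff=9.7100 vs cont=22.4894 → 22.4894 [wait]  node(2,2) S=177.2293 payoff=0.0000 vs cont=6.0843 → 6.0843 [wait]  ⇒ S*(2)=77.8607
t_1: node(1,0) S=95.6363 payoff=31.5437 vs cont=35.9229 → 35.9229 [wait]  node(1,1) S=144.2884 payoff=0.0000 vs cont=14.4000 → 14.4000 [wait]  ⇒ S*(1)=-
t_0: node(0,0) S=117.4700 payoff=9.7100 vs cont=25.2247 → 25.2247 [wait]  ⇒ S*(0)=-

price = 25.2247
boundary = - - 77.8607 63.3890 77.8607 95.6363
tree:
25.2247
35.9229 14.4000
49.3193 22.4894 6.0843
63.7910 34.0308 10.6794 1.3019
75.5729 49.3193 18.5051 2.5437 0.0000
85.1649 63.7910 31.5437 4.9698 0.0000 0.0000
92.9741 75.5729 49.3193 9.7100 0.0000 0.0000 0.0000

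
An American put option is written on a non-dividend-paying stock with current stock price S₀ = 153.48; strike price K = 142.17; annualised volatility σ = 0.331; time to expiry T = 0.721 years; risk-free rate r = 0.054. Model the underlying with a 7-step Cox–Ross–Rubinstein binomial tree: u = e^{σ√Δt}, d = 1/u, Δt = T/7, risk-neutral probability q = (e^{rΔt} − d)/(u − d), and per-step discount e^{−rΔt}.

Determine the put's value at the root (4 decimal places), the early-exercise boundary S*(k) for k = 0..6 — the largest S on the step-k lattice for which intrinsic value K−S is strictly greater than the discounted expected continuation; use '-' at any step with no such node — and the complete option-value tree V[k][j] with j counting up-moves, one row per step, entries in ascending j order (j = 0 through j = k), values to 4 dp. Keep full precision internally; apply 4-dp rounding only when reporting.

params: Δt=0.10300 u=1.11208 d=0.89922 q=0.49967 e^(-rΔt)=0.99445
t_7 payoffs: 69.2064 51.9347 30.5745 4.1580 0.0000 0.0000 0.0000 0.0000
t_6: node(6,0) S=81.1412 payoff=61.0288 vs cont=60.2402 → 61.0288 [stop]  node(6,1) S=100.3487 payoff=41.8213 vs cont=41.0328 → 41.8213 [stop]  node(6,2) S=124.1028 payoff=18.0672 vs cont=17.2786 → 18.0672 [stop]  node(6,3) S=153.4800 payoff=0.0000 vs cont=2.0688 → 2.0688 [wait]  node(6,4) S=189.8112 payoff=0.0000 vs cont=0.0000 → 0.0000 [wait]  node(6,5) S=234.7426 payoff=0.0000 vs cont=0.0000 → 0.0000 [wait]  node(6,6) S=290.3100 payoff=0.0000 vs cont=0.0000 → 0.0000 [wait]  ⇒ S*(6)=124.1028
t_5: node(5,0) S=90.2353 payoff=51.9347 vs cont=51.1461 → 51.9347 [stop]  node(5,1) S=111.5955 payoff=30.5745 vs cont=29.7859 → 30.5745 [stop]  node(5,2) S=138.0120 payoff=4.1580 vs cont=10.0174 → 10.0174 [wait]  node(5,3) S=170.6816 payoff=0.0000 vs cont=1.0294 → 1.0294 [wait]  node(5,4) S=211.0848 payoff=0.0000 vs cont=0.0000 → 0.0000 [wait]  node(5,5) S=261.0520 payoff=0.0000 vs cont=0.0000 → 0.0000 [wait]  ⇒ S*(5)=111.5955
t_4: node(4,0) S=100.3487 payoff=41.8213 vs cont=41.0328 → 41.8213 [stop]  node(4,1) S=124.1028 payoff=18.0672 vs cont=20.1901 → 20.1901 [wait]  node(4,2) S=153.4800 payoff=0.0000 vs cont=5.4957 → 5.4957 [wait]  node(4,3) S=189.8112 payoff=0.0000 vs cont=0.5122 → 0.5122 [wait]  node(4,4) S=234.7426 payoff=0.0000 vs cont=0.0000 → 0.0000 [wait]  ⇒ S*(4)=100.3487
t_3: node(3,0) S=111.5955 payoff=30.5745 vs cont=30.8408 → 30.8408 [wait]  node(3,1) S=138.0120 payoff=4.1580 vs cont=12.7765 → 12.7765 [wait]  node(3,2) S=170.6816 payoff=0.0000 vs cont=2.9889 → 2.9889 [wait]  node(3,3) S=211.0848 payoff=0.0000 vs cont=0.2548 → 0.2548 [wait]  ⇒ S*(3)=-
t_2: node(2,0) S=124.1028 payoff=18.0672 vs cont=21.6936 → 21.6936 [wait]  node(2,1) S=153.4800 payoff=0.0000 vs cont=7.8422 → 7.8422 [wait]  node(2,2) S=189.8112 payoff=0.0000 vs cont=1.6138 → 1.6138 [wait]  ⇒ S*(2)=-
t_1: node(1,0) S=138.0120 payoff=4.1580 vs cont=14.6905 → 14.6905 [wait]  node(1,1) S=170.6816 payoff=0.0000 vs cont=4.7038 → 4.7038 [wait]  ⇒ S*(1)=-
t_0: node(0,0) S=153.4800 payoff=0.0000 vs cont=9.6467 → 9.6467 [wait]  ⇒ S*(0)=-

price = 9.6467
boundary = - - - - 100.3487 111.5955 124.1028
tree:
9.6467
14.6905 4.7038
21.6936 7.8422 1.6138
30.8408 12.7765 2.9889 0.2548
41.8213 20.1901 5.4957 0.5122 0.0000
51.9347 30.5745 10.0174 1.0294 0.0000 0.0000
61.0288 41.8213 18.0672 2.0688 0.0000 0.0000 0.0000
69.2064 51.9347 30.5745 4.1580 0.0000 0.0000 0.0000 0.0000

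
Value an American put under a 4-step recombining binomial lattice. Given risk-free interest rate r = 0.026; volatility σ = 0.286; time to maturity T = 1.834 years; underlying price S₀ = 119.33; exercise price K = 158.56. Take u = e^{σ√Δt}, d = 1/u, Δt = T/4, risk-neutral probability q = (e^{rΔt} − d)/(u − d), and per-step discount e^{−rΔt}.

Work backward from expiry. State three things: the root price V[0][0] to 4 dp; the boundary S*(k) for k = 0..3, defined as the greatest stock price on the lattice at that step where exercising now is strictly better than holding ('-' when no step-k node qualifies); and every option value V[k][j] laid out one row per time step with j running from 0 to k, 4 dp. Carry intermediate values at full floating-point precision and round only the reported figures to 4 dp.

Δt=0.45850, u=1.21368, d=0.82394, q=0.48251, disc=e^(-rΔt)=0.98815
k=4 terminal: V=max(K-S,0) → 103.5640 77.5497 39.2300 0.0000 0.0000
k=3: j=0 S=66.7476 intr=91.8124 cont=89.9334 V=91.8124[EX]; j=1 S=98.3207 intr=60.2393 cont=58.3603 V=60.2393[EX]; j=2 S=144.8286 intr=13.7314 cont=20.0607 V=20.0607[hold]; j=3 S=213.3357 intr=0.0000 cont=0.0000 V=0.0000[hold]  S*(3)=98.3207
k=2: j=0 S=81.0103 intr=77.5497 cont=75.6707 V=77.5497[EX]; j=1 S=119.3300 intr=39.2300 cont=40.3688 V=40.3688[hold]; j=2 S=175.7757 intr=0.0000 cont=10.2583 V=10.2583[hold]  S*(2)=81.0103
k=1: j=0 S=98.3207 intr=60.2393 cont=58.9033 V=60.2393[EX]; j=1 S=144.8286 intr=13.7314 cont=25.5341 V=25.5341[hold]  S*(1)=98.3207
k=0: j=0 S=119.3300 intr=39.2300 cont=42.9784 V=42.9784[hold]  S*(0)=-

price = 42.9784
boundary = - 98.3207 81.0103 98.3207
tree:
42.9784
60.2393 25.5341
77.5497 40.3688 10.2583
91.8124 60.2393 20.0607 0.0000
103.5640 77.5497 39.2300 0.0000 0.0000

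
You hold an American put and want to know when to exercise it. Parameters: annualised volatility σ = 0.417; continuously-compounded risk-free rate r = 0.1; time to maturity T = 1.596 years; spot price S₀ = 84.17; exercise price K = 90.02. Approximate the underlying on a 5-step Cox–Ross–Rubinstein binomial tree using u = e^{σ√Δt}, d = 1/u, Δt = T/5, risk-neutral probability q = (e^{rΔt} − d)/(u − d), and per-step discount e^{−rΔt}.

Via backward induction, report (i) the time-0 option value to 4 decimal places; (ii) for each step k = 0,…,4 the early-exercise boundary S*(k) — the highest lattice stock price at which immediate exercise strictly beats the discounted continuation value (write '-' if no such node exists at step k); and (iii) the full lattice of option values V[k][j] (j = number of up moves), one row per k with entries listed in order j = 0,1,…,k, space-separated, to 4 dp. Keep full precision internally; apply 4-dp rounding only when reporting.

price = 15.5366
boundary = - - 52.5438 66.5027 52.5438
tree:
15.5366
24.6083 7.7947
37.4762 13.7902 2.5207
48.5051 23.5173 5.3065 0.0000
57.2191 37.4762 11.1711 0.0000 0.0000
64.1040 48.5051 23.5173 0.0000 0.0000 0.0000

Δt=0.31920, u=1.26566, d=0.79010, q=0.50958, disc=e^(-rΔt)=0.96858
k=5 terminal: V=max(K-S,0) → 64.1040 48.5051 23.5173 0.0000 0.0000 0.0000
k=4: j=0 S=32.8009 intr=57.2191 cont=54.3911 V=57.2191[EX]; j=1 S=52.5438 intr=37.4762 cont=34.6481 V=37.4762[EX]; j=2 S=84.1700 intr=5.8500 cont=11.1711 V=11.1711[hold]; j=3 S=134.8321 intr=0.0000 cont=0.0000 V=0.0000[hold]; j=4 S=215.9877 intr=0.0000 cont=0.0000 V=0.0000[hold]  S*(4)=52.5438
k=3: j=0 S=41.5149 intr=48.5051 cont=45.6771 V=48.5051[EX]; j=1 S=66.5027 intr=23.5173 cont=23.3156 V=23.5173[EX]; j=2 S=106.5308 intr=0.0000 cont=5.3065 V=5.3065[hold]; j=3 S=170.6519 intr=0.0000 cont=0.0000 V=0.0000[hold]  S*(3)=66.5027
k=2: j=0 S=52.5438 intr=37.4762 cont=34.6481 V=37.4762[EX]; j=1 S=84.1700 intr=5.8500 cont=13.7902 V=13.7902[hold]; j=2 S=134.8321 intr=0.0000 cont=2.5207 V=2.5207[hold]  S*(2)=52.5438
k=1: j=0 S=66.5027 intr=23.5173 cont=24.6083 V=24.6083[hold]; j=1 S=106.5308 intr=0.0000 cont=7.7947 V=7.7947[hold]  S*(1)=-
k=0: j=0 S=84.1700 intr=5.8500 cont=15.5366 V=15.5366[hold]  S*(0)=-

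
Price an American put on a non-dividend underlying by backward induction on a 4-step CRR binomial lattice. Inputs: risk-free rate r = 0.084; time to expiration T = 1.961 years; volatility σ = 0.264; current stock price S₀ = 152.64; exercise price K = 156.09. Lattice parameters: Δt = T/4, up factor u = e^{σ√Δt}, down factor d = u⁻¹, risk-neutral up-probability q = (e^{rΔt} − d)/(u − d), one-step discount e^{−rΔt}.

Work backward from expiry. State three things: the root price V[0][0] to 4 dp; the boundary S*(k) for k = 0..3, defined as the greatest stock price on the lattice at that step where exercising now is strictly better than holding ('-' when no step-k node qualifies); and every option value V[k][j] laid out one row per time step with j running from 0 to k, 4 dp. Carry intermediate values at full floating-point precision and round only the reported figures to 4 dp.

Δt=0.49025, u=1.20303, d=0.83123, q=0.56699, disc=e^(-rΔt)=0.95966
k=4 terminal: V=max(K-S,0) → 83.2188 50.6241 3.4500 0.0000 0.0000
k=3: j=0 S=87.6666 intr=68.4234 cont=62.1260 V=68.4234[EX]; j=1 S=126.8792 intr=29.2108 cont=22.9135 V=29.2108[EX]; j=2 S=183.6312 intr=0.0000 cont=1.4336 V=1.4336[hold]; j=3 S=265.7680 intr=0.0000 cont=0.0000 V=0.0000[hold]  S*(3)=126.8792
k=2: j=0 S=105.4659 intr=50.6241 cont=44.3267 V=50.6241[EX]; j=1 S=152.6400 intr=3.4500 cont=12.9183 V=12.9183[hold]; j=2 S=220.9147 intr=0.0000 cont=0.5957 V=0.5957[hold]  S*(2)=105.4659
k=1: j=0 S=126.8792 intr=29.2108 cont=28.0653 V=29.2108[EX]; j=1 S=183.6312 intr=0.0000 cont=5.6922 V=5.6922[hold]  S*(1)=126.8792
k=0: j=0 S=152.6400 intr=3.4500 cont=15.2355 V=15.2355[hold]  S*(0)=-

price = 15.2355
boundary = - 126.8792 105.4659 126.8792
tree:
15.2355
29.2108 5.6922
50.6241 12.9183 0.5957
68.4234 29.2108 1.4336 0.0000
83.2188 50.6241 3.4500 0.0000 0.0000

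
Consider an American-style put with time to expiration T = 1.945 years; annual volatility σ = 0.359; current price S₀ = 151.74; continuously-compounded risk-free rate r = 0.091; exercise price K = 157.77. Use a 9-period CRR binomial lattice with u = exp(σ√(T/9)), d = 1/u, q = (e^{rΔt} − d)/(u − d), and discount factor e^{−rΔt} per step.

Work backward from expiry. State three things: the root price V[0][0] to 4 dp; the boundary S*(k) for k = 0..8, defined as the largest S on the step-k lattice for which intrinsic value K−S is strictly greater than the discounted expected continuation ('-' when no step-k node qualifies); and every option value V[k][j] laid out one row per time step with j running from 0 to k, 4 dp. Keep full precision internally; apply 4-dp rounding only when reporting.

Δt=0.21611, u=1.18163, d=0.84629, q=0.51760, disc=e^(-rΔt)=0.98053
k=9 terminal: V=max(K-S,0) → 123.9805 110.5918 91.8980 65.7970 29.3537 0.0000 0.0000 0.0000 0.0000 0.0000
k=8: j=0 S=39.9265 intr=117.8435 cont=114.7711 V=117.8435[EX]; j=1 S=55.7469 intr=102.0231 cont=98.9507 V=102.0231[EX]; j=2 S=77.8360 intr=79.9340 cont=76.8616 V=79.9340[EX]; j=3 S=108.6777 intr=49.0923 cont=46.0199 V=49.0923[EX]; j=4 S=151.7400 intr=6.0300 cont=13.8844 V=13.8844[hold]; j=5 S=211.8653 intr=0.0000 cont=0.0000 V=0.0000[hold]; j=6 S=295.8145 intr=0.0000 cont=0.0000 V=0.0000[hold]; j=7 S=413.0277 intr=0.0000 cont=0.0000 V=0.0000[hold]; j=8 S=576.6853 intr=0.0000 cont=0.0000 V=0.0000[hold]  S*(8)=108.6777
k=7: j=0 S=47.1782 intr=110.5918 cont=107.5194 V=110.5918[EX]; j=1 S=65.8720 intr=91.8980 cont=88.8256 V=91.8980[EX]; j=2 S=91.9730 intr=65.7970 cont=62.7246 V=65.7970[EX]; j=3 S=128.4163 intr=29.3537 cont=30.2676 V=30.2676[hold]; j=4 S=179.2999 intr=0.0000 cont=6.5674 V=6.5674[hold]; j=5 S=250.3454 intr=0.0000 cont=0.0000 V=0.0000[hold]; j=6 S=349.5420 intr=0.0000 cont=0.0000 V=0.0000[hold]; j=7 S=488.0441 intr=0.0000 cont=0.0000 V=0.0000[hold]  S*(7)=91.9730
k=6: j=0 S=55.7469 intr=102.0231 cont=98.9507 V=102.0231[EX]; j=1 S=77.8360 intr=79.9340 cont=76.8616 V=79.9340[EX]; j=2 S=108.6777 intr=49.0923 cont=46.4837 V=49.0923[EX]; j=3 S=151.7400 intr=6.0300 cont=17.6498 V=17.6498[hold]; j=4 S=211.8653 intr=0.0000 cont=3.1064 V=3.1064[hold]; j=5 S=295.8145 intr=0.0000 cont=0.0000 V=0.0000[hold]; j=6 S=413.0277 intr=0.0000 cont=0.0000 V=0.0000[hold]  S*(6)=108.6777
k=5: j=0 S=65.8720 intr=91.8980 cont=88.8256 V=91.8980[EX]; j=1 S=91.9730 intr=65.7970 cont=62.7246 V=65.7970[EX]; j=2 S=128.4163 intr=29.3537 cont=32.1786 V=32.1786[hold]; j=3 S=179.2999 intr=0.0000 cont=9.9250 V=9.9250[hold]; j=4 S=250.3454 intr=0.0000 cont=1.4694 V=1.4694[hold]; j=5 S=349.5420 intr=0.0000 cont=0.0000 V=0.0000[hold]  S*(5)=91.9730
k=4: j=0 S=77.8360 intr=79.9340 cont=76.8616 V=79.9340[EX]; j=1 S=108.6777 intr=49.0923 cont=47.4536 V=49.0923[EX]; j=2 S=151.7400 intr=6.0300 cont=20.2578 V=20.2578[hold]; j=3 S=211.8653 intr=0.0000 cont=5.4403 V=5.4403[hold]; j=4 S=295.8145 intr=0.0000 cont=0.6950 V=0.6950[hold]  S*(4)=108.6777
k=3: j=0 S=91.9730 intr=65.7970 cont=62.7246 V=65.7970[EX]; j=1 S=128.4163 intr=29.3537 cont=33.5022 V=33.5022[hold]; j=2 S=179.2999 intr=0.0000 cont=12.3431 V=12.3431[hold]; j=3 S=250.3454 intr=0.0000 cont=2.9260 V=2.9260[hold]  S*(3)=91.9730
k=2: j=0 S=108.6777 intr=49.0923 cont=48.1253 V=49.0923[EX]; j=1 S=151.7400 intr=6.0300 cont=22.1111 V=22.1111[hold]; j=2 S=211.8653 intr=0.0000 cont=7.3234 V=7.3234[hold]  S*(2)=108.6777
k=1: j=0 S=128.4163 intr=29.3537 cont=34.4427 V=34.4427[hold]; j=1 S=179.2999 intr=0.0000 cont=14.1754 V=14.1754[hold]  S*(1)=-
k=0: j=0 S=151.7400 intr=6.0300 cont=23.4859 V=23.4859[hold]  S*(0)=-

price = 23.4859
boundary = - - 108.6777 91.9730 108.6777 91.9730 108.6777 91.9730 108.6777
tree:
23.4859
34.4427 14.1754
49.0923 22.1111 7.3234
65.7970 33.5022 12.3431 2.9260
79.9340 49.0923 20.2578 5.4403 0.6950
91.8980 65.7970 32.1786 9.9250 1.4694 0.0000
102.0231 79.9340 49.0923 17.6498 3.1064 0.0000 0.0000
110.5918 91.8980 65.7970 30.2676 6.5674 0.0000 0.0000 0.0000
117.8435 102.0231 79.9340 49.0923 13.8844 0.0000 0.0000 0.0000 0.0000
123.9805 110.5918 91.8980 65.7970 29.3537 0.0000 0.0000 0.0000 0.0000 0.0000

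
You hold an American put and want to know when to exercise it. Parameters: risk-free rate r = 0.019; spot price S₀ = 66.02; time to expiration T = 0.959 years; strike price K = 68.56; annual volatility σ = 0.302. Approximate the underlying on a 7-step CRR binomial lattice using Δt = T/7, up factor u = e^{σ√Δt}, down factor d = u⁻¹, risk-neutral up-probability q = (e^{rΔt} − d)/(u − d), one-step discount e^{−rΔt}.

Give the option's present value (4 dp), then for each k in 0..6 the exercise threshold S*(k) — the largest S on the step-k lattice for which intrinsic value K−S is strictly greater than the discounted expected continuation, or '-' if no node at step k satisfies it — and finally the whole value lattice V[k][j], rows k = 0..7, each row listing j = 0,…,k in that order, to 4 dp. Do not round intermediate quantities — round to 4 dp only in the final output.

Δt=0.13700, u=1.11827, d=0.89424, q=0.48372, disc=e^(-rΔt)=0.99740
k=7 terminal: V=max(K-S,0) → 38.3706 30.8074 21.3495 9.5223 0.0000 0.0000 0.0000 0.0000
k=6: j=0 S=33.7599 intr=34.8001 cont=34.6219 V=34.8001[EX]; j=1 S=42.2175 intr=26.3425 cont=26.1643 V=26.3425[EX]; j=2 S=52.7939 intr=15.7661 cont=15.5878 V=15.7661[EX]; j=3 S=66.0200 intr=2.5400 cont=4.9034 V=4.9034[hold]; j=4 S=82.5595 intr=0.0000 cont=0.0000 V=0.0000[hold]; j=5 S=103.2425 intr=0.0000 cont=0.0000 V=0.0000[hold]; j=6 S=129.1071 intr=0.0000 cont=0.0000 V=0.0000[hold]  S*(6)=52.7939
k=5: j=0 S=37.7526 intr=30.8074 cont=30.6292 V=30.8074[EX]; j=1 S=47.2105 intr=21.3495 cont=21.1713 V=21.3495[EX]; j=2 S=59.0377 intr=9.5223 cont=10.4843 V=10.4843[hold]; j=3 S=73.8280 intr=0.0000 cont=2.5250 V=2.5250[hold]; j=4 S=92.3236 intr=0.0000 cont=0.0000 V=0.0000[hold]; j=5 S=115.4528 intr=0.0000 cont=0.0000 V=0.0000[hold]  S*(5)=47.2105
k=4: j=0 S=42.2175 intr=26.3425 cont=26.1643 V=26.3425[EX]; j=1 S=52.7939 intr=15.7661 cont=16.0520 V=16.0520[hold]; j=2 S=66.0200 intr=2.5400 cont=6.6170 V=6.6170[hold]; j=3 S=82.5595 intr=0.0000 cont=1.3002 V=1.3002[hold]; j=4 S=103.2425 intr=0.0000 cont=0.0000 V=0.0000[hold]  S*(4)=42.2175
k=3: j=0 S=47.2105 intr=21.3495 cont=21.3093 V=21.3495[EX]; j=1 S=59.0377 intr=9.5223 cont=11.4582 V=11.4582[hold]; j=2 S=73.8280 intr=0.0000 cont=4.0346 V=4.0346[hold]; j=3 S=92.3236 intr=0.0000 cont=0.6695 V=0.6695[hold]  S*(3)=47.2105
k=2: j=0 S=52.7939 intr=15.7661 cont=16.5219 V=16.5219[hold]; j=1 S=66.0200 intr=2.5400 cont=7.8468 V=7.8468[hold]; j=2 S=82.5595 intr=0.0000 cont=2.4006 V=2.4006[hold]  S*(2)=-
k=1: j=0 S=59.0377 intr=9.5223 cont=12.2936 V=12.2936[hold]; j=1 S=73.8280 intr=0.0000 cont=5.1989 V=5.1989[hold]  S*(1)=-
k=0: j=0 S=66.0200 intr=2.5400 cont=8.8387 V=8.8387[hold]  S*(0)=-

price = 8.8387
boundary = - - - 47.2105 42.2175 47.2105 52.7939
tree:
8.8387
12.2936 5.1989
16.5219 7.8468 2.4006
21.3495 11.4582 4.0346 0.6695
26.3425 16.0520 6.6170 1.3002 0.0000
30.8074 21.3495 10.4843 2.5250 0.0000 0.0000
34.8001 26.3425 15.7661 4.9034 0.0000 0.0000 0.0000
38.3706 30.8074 21.3495 9.5223 0.0000 0.0000 0.0000 0.0000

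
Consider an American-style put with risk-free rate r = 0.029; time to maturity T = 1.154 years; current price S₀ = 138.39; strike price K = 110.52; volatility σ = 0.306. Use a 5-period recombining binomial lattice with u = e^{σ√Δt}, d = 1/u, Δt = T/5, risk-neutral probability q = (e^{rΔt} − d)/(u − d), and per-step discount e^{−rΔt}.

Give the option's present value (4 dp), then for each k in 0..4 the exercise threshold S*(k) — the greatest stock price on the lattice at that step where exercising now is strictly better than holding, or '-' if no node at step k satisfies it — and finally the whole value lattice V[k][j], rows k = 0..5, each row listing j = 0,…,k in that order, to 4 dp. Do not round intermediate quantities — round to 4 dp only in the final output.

Δt=0.23080  u=1.15836  d=0.86329  q=0.48607  discount=0.99333
step 5 (expiry): payoffs max(K−S,0) = 44.1637 21.4829 0.0000 0.0000 0.0000 0.0000
step 4: (k=4,j=0): S=76.8646, (K−S)⁺=33.6554, hold=32.9181 ⇒ V=33.6554 exercise | (k=4,j=1): S=103.1373, (K−S)⁺=7.3827, hold=10.9670 ⇒ V=10.9670 continue | (k=4,j=2): S=138.3900, (K−S)⁺=0.0000, hold=0.0000 ⇒ V=0.0000 continue | (k=4,j=3): S=185.6922, (K−S)⁺=0.0000, hold=0.0000 ⇒ V=0.0000 continue | (k=4,j=4): S=249.1626, (K−S)⁺=0.0000, hold=0.0000 ⇒ V=0.0000 continue  boundary S*=76.8646
step 3: (k=3,j=0): S=89.0371, (K−S)⁺=21.4829, hold=22.4762 ⇒ V=22.4762 continue | (k=3,j=1): S=119.4704, (K−S)⁺=0.0000, hold=5.5986 ⇒ V=5.5986 continue | (k=3,j=2): S=160.3058, (K−S)⁺=0.0000, hold=0.0000 ⇒ V=0.0000 continue | (k=3,j=3): S=215.0989, (K−S)⁺=0.0000, hold=0.0000 ⇒ V=0.0000 continue  boundary S*=-
step 2: (k=2,j=0): S=103.1373, (K−S)⁺=7.3827, hold=14.1772 ⇒ V=14.1772 continue | (k=2,j=1): S=138.3900, (K−S)⁺=0.0000, hold=2.8581 ⇒ V=2.8581 continue | (k=2,j=2): S=185.6922, (K−S)⁺=0.0000, hold=0.0000 ⇒ V=0.0000 continue  boundary S*=-
step 1: (k=1,j=0): S=119.4704, (K−S)⁺=0.0000, hold=8.6174 ⇒ V=8.6174 continue | (k=1,j=1): S=160.3058, (K−S)⁺=0.0000, hold=1.4590 ⇒ V=1.4590 continue  boundary S*=-
step 0: (k=0,j=0): S=138.3900, (K−S)⁺=0.0000, hold=5.1037 ⇒ V=5.1037 continue  boundary S*=-

price = 5.1037
boundary = - - - - 76.8646
tree:
5.1037
8.6174 1.4590
14.1772 2.8581 0.0000
22.4762 5.5986 0.0000 0.0000
33.6554 10.9670 0.0000 0.0000 0.0000
44.1637 21.4829 0.0000 0.0000 0.0000 0.0000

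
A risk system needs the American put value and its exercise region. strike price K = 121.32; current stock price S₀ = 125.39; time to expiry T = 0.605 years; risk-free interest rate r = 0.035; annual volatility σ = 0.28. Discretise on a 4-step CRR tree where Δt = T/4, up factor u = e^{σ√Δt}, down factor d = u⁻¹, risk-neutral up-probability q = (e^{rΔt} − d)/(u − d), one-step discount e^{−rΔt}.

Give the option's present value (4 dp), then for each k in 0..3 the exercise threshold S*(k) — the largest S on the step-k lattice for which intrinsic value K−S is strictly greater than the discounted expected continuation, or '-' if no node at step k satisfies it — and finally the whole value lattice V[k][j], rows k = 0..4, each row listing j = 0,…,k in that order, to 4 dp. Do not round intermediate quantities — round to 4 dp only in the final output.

Δt=0.15125  u=1.11504  d=0.89683  q=0.49713  discount=0.99472
step 4 (expiry): payoffs max(K−S,0) = 40.2064 20.4694 0.0000 0.0000 0.0000
step 3: (k=3,j=0): S=90.4453, (K−S)⁺=30.8747, hold=30.2341 ⇒ V=30.8747 exercise | (k=3,j=1): S=112.4529, (K−S)⁺=8.8671, hold=10.2392 ⇒ V=10.2392 continue | (k=3,j=2): S=139.8154, (K−S)⁺=0.0000, hold=0.0000 ⇒ V=0.0000 continue | (k=3,j=3): S=173.8360, (K−S)⁺=0.0000, hold=0.0000 ⇒ V=0.0000 continue  boundary S*=90.4453
step 2: (k=2,j=0): S=100.8506, (K−S)⁺=20.4694, hold=20.5074 ⇒ V=20.5074 continue | (k=2,j=1): S=125.3900, (K−S)⁺=0.0000, hold=5.1218 ⇒ V=5.1218 continue | (k=2,j=2): S=155.9005, (K−S)⁺=0.0000, hold=0.0000 ⇒ V=0.0000 continue  boundary S*=-
step 1: (k=1,j=0): S=112.4529, (K−S)⁺=8.8671, hold=12.7909 ⇒ V=12.7909 continue | (k=1,j=1): S=139.8154, (K−S)⁺=0.0000, hold=2.5620 ⇒ V=2.5620 continue  boundary S*=-
step 0: (k=0,j=0): S=125.3900, (K−S)⁺=0.0000, hold=7.6652 ⇒ V=7.6652 continue  boundary S*=-

price = 7.6652
boundary = - - - 90.4453
tree:
7.6652
12.7909 2.5620
20.5074 5.1218 0.0000
30.8747 10.2392 0.0000 0.0000
40.2064 20.4694 0.0000 0.0000 0.0000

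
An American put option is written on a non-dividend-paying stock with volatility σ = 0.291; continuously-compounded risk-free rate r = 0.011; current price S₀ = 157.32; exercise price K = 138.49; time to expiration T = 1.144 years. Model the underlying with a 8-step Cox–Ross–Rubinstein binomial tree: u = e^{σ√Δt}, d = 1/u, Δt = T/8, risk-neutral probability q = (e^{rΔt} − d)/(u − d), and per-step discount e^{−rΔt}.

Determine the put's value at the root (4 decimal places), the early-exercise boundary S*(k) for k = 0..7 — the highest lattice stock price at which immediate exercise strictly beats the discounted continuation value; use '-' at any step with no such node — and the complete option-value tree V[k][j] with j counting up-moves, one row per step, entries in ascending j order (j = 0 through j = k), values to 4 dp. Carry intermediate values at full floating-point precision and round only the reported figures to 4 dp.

Δt=0.14300, u=1.11633, d=0.89580, q=0.47966, disc=e^(-rΔt)=0.99843
k=8 terminal: V=max(K-S,0) → 73.2586 57.1997 37.1875 12.2485 0.0000 0.0000 0.0000 0.0000 0.0000
k=7: j=0 S=72.8195 intr=65.6705 cont=65.4528 V=65.6705[EX]; j=1 S=90.7464 intr=47.7436 cont=47.5259 V=47.7436[EX]; j=2 S=113.0866 intr=25.4034 cont=25.1857 V=25.4034[EX]; j=3 S=140.9266 intr=0.0000 cont=6.3634 V=6.3634[hold]; j=4 S=175.6204 intr=0.0000 cont=0.0000 V=0.0000[hold]; j=5 S=218.8551 intr=0.0000 cont=0.0000 V=0.0000[hold]; j=6 S=272.7335 intr=0.0000 cont=0.0000 V=0.0000[hold]; j=7 S=339.8759 intr=0.0000 cont=0.0000 V=0.0000[hold]  S*(7)=113.0866
k=6: j=0 S=81.2903 intr=57.1997 cont=56.9821 V=57.1997[EX]; j=1 S=101.3025 intr=37.1875 cont=36.9698 V=37.1875[EX]; j=2 S=126.2415 intr=12.2485 cont=16.2452 V=16.2452[hold]; j=3 S=157.3200 intr=0.0000 cont=3.3060 V=3.3060[hold]; j=4 S=196.0495 intr=0.0000 cont=0.0000 V=0.0000[hold]; j=5 S=244.3136 intr=0.0000 cont=0.0000 V=0.0000[hold]; j=6 S=304.4594 intr=0.0000 cont=0.0000 V=0.0000[hold]  S*(6)=101.3025
k=5: j=0 S=90.7464 intr=47.7436 cont=47.5259 V=47.7436[EX]; j=1 S=113.0866 intr=25.4034 cont=27.0997 V=27.0997[hold]; j=2 S=140.9266 intr=0.0000 cont=10.0230 V=10.0230[hold]; j=3 S=175.6204 intr=0.0000 cont=1.7175 V=1.7175[hold]; j=4 S=218.8551 intr=0.0000 cont=0.0000 V=0.0000[hold]; j=5 S=272.7335 intr=0.0000 cont=0.0000 V=0.0000[hold]  S*(5)=90.7464
k=4: j=0 S=101.3025 intr=37.1875 cont=37.7822 V=37.7822[hold]; j=1 S=126.2415 intr=12.2485 cont=18.8791 V=18.8791[hold]; j=2 S=157.3200 intr=0.0000 cont=6.0298 V=6.0298[hold]; j=3 S=196.0495 intr=0.0000 cont=0.8923 V=0.8923[hold]; j=4 S=244.3136 intr=0.0000 cont=0.0000 V=0.0000[hold]  S*(4)=-
k=3: j=0 S=113.0866 intr=25.4034 cont=28.6701 V=28.6701[hold]; j=1 S=140.9266 intr=0.0000 cont=12.6959 V=12.6959[hold]; j=2 S=175.6204 intr=0.0000 cont=3.5600 V=3.5600[hold]; j=3 S=218.8551 intr=0.0000 cont=0.4636 V=0.4636[hold]  S*(3)=-
k=2: j=0 S=126.2415 intr=12.2485 cont=20.9749 V=20.9749[hold]; j=1 S=157.3200 intr=0.0000 cont=8.3007 V=8.3007[hold]; j=2 S=196.0495 intr=0.0000 cont=2.0715 V=2.0715[hold]  S*(2)=-
k=1: j=0 S=140.9266 intr=0.0000 cont=14.8723 V=14.8723[hold]; j=1 S=175.6204 intr=0.0000 cont=5.3045 V=5.3045[hold]  S*(1)=-
k=0: j=0 S=157.3200 intr=0.0000 cont=10.2669 V=10.2669[hold]  S*(0)=-

price = 10.2669
boundary = - - - - - 90.7464 101.3025 113.0866
tree:
10.2669
14.8723 5.3045
20.9749 8.3007 2.0715
28.6701 12.6959 3.5600 0.4636
37.7822 18.8791 6.0298 0.8923 0.0000
47.7436 27.0997 10.0230 1.7175 0.0000 0.0000
57.1997 37.1875 16.2452 3.3060 0.0000 0.0000 0.0000
65.6705 47.7436 25.4034 6.3634 0.0000 0.0000 0.0000 0.0000
73.2586 57.1997 37.1875 12.2485 0.0000 0.0000 0.0000 0.0000 0.0000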